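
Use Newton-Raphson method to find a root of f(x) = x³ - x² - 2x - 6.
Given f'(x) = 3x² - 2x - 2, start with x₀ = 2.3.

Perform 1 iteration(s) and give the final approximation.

f(x) = x³ - x² - 2x - 6
f'(x) = 3x² - 2x - 2
x₀ = 2.3

Newton-Raphson formula: x_{n+1} = x_n - f(x_n)/f'(x_n)

Iteration 1:
  f(2.300000) = -3.723000
  f'(2.300000) = 9.270000
  x_1 = 2.300000 - (-3.723000)/9.270000 = 2.701618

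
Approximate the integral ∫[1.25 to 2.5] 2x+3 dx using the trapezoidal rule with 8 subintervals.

f(x) = 2x+3
a = 1.25, b = 2.5, n = 8
h = (b - a)/n = 0.156250

Trapezoidal rule: (h/2)[f(x₀) + 2f(x₁) + 2f(x₂) + ... + f(xₙ)]

x_0 = 1.2500, f(x_0) = 5.500000, coefficient = 1
x_1 = 1.4062, f(x_1) = 5.812500, coefficient = 2
x_2 = 1.5625, f(x_2) = 6.125000, coefficient = 2
x_3 = 1.7188, f(x_3) = 6.437500, coefficient = 2
x_4 = 1.8750, f(x_4) = 6.750000, coefficient = 2
x_5 = 2.0312, f(x_5) = 7.062500, coefficient = 2
x_6 = 2.1875, f(x_6) = 7.375000, coefficient = 2
x_7 = 2.3438, f(x_7) = 7.687500, coefficient = 2
x_8 = 2.5000, f(x_8) = 8.000000, coefficient = 1

I ≈ (0.156250/2) × 108.000000 = 8.437500
Exact value: 8.437500
Error: 0.000000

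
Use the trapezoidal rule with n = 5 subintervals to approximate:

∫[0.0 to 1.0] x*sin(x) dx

f(x) = x*sin(x)
a = 0.0, b = 1.0, n = 5
h = (b - a)/n = 0.200000

Trapezoidal rule: (h/2)[f(x₀) + 2f(x₁) + 2f(x₂) + ... + f(xₙ)]

x_0 = 0.0000, f(x_0) = 0.000000, coefficient = 1
x_1 = 0.2000, f(x_1) = 0.039734, coefficient = 2
x_2 = 0.4000, f(x_2) = 0.155767, coefficient = 2
x_3 = 0.6000, f(x_3) = 0.338785, coefficient = 2
x_4 = 0.8000, f(x_4) = 0.573885, coefficient = 2
x_5 = 1.0000, f(x_5) = 0.841471, coefficient = 1

I ≈ (0.200000/2) × 3.057814 = 0.305781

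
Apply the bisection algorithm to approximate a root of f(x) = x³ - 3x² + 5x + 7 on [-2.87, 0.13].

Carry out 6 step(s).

f(x) = x³ - 3x² + 5x + 7
Initial interval: [-2.87, 0.13]

Iteration 1:
  c_1 = (-2.870000 + 0.130000)/2 = -1.370000
  f(c_1) = f(-1.370000) = -8.052053
  f(a) × f(c) ≥ 0, new interval: [-1.370000, 0.130000]
Iteration 2:
  c_2 = (-1.370000 + 0.130000)/2 = -0.620000
  f(c_2) = f(-0.620000) = 2.508472
  f(a) × f(c) < 0, new interval: [-1.370000, -0.620000]
Iteration 3:
  c_3 = (-1.370000 + (-0.620000))/2 = -0.995000
  f(c_3) = f(-0.995000) = -1.930150
  f(a) × f(c) ≥ 0, new interval: [-0.995000, -0.620000]
Iteration 4:
  c_4 = (-0.995000 + (-0.620000))/2 = -0.807500
  f(c_4) = f(-0.807500) = 0.479796
  f(a) × f(c) < 0, new interval: [-0.995000, -0.807500]
Iteration 5:
  c_5 = (-0.995000 + (-0.807500))/2 = -0.901250
  f(c_5) = f(-0.901250) = -0.675046
  f(a) × f(c) ≥ 0, new interval: [-0.901250, -0.807500]
Iteration 6:
  c_6 = (-0.901250 + (-0.807500))/2 = -0.854375
  f(c_6) = f(-0.854375) = -0.085402
  f(a) × f(c) ≥ 0, new interval: [-0.854375, -0.807500]

After 6 iteration(s), the approximation is c_6 = -0.854375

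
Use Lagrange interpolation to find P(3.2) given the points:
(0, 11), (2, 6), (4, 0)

Lagrange interpolation formula:
P(x) = Σ yᵢ × Lᵢ(x)
where Lᵢ(x) = Π_{j≠i} (x - xⱼ)/(xᵢ - xⱼ)

L_0(3.2) = (3.2 - 2)/(0 - 2) × (3.2 - 4)/(0 - 4) = -0.120000
L_1(3.2) = (3.2 - 0)/(2 - 0) × (3.2 - 4)/(2 - 4) = 0.640000
L_2(3.2) = (3.2 - 0)/(4 - 0) × (3.2 - 2)/(4 - 2) = 0.480000

P(3.2) = 11×L_0(3.2) + 6×L_1(3.2) + 0×L_2(3.2)
P(3.2) = 2.520000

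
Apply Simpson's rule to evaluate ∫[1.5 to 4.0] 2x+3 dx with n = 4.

f(x) = 2x+3
a = 1.5, b = 4.0, n = 4
h = (b - a)/n = 0.625000

Simpson's rule: (h/3)[f(x₀) + 4f(x₁) + 2f(x₂) + ... + f(xₙ)]

x_0 = 1.5000, f(x_0) = 6.000000, coefficient = 1
x_1 = 2.1250, f(x_1) = 7.250000, coefficient = 4
x_2 = 2.7500, f(x_2) = 8.500000, coefficient = 2
x_3 = 3.3750, f(x_3) = 9.750000, coefficient = 4
x_4 = 4.0000, f(x_4) = 11.000000, coefficient = 1

I ≈ (0.625000/3) × 102.000000 = 21.250000
Exact value: 21.250000
Error: 0.000000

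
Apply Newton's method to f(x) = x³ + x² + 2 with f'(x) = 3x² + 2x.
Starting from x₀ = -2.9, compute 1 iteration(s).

f(x) = x³ + x² + 2
f'(x) = 3x² + 2x
x₀ = -2.9

Newton-Raphson formula: x_{n+1} = x_n - f(x_n)/f'(x_n)

Iteration 1:
  f(-2.900000) = -13.979000
  f'(-2.900000) = 19.430000
  x_1 = -2.900000 - (-13.979000)/19.430000 = -2.180546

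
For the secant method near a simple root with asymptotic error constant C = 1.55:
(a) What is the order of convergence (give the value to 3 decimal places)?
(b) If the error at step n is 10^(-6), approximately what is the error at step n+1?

(a) Secant method has superlinear convergence with order φ = (1+√5)/2 ≈ 1.618.
    This means |e_{n+1}| ≈ C|e_n|^1.618.

(b) With |e_n| = 10^(-6) and C = 1.55:
    |e_{n+1}| ≈ 1.55 × (10^(-6))^1.618 = 1.55 × 10^(-9.71)

(a) ≈ 1.618 (golden ratio); (b) |e_{n+1}| ≈ 3.035e-10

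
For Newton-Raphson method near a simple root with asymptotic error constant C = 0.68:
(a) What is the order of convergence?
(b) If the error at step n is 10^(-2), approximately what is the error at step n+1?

(a) Newton-Raphson has quadratic (order 2) convergence near simple roots.
    This means |e_{n+1}| ≈ C|e_n|².

(b) With |e_n| = 10^(-2) and C = 0.68:
    |e_{n+1}| ≈ 0.68 × (10^(-2))² = 0.68 × 10^(-4)

(a) 2 (quadratic); (b) |e_{n+1}| ≈ 6.800e-05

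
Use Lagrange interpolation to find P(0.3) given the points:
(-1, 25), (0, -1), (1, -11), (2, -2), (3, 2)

Lagrange interpolation formula:
P(x) = Σ yᵢ × Lᵢ(x)
where Lᵢ(x) = Π_{j≠i} (x - xⱼ)/(xᵢ - xⱼ)

L_0(0.3) = (0.3 - 0)/(-1 - 0) × (0.3 - 1)/(-1 - 1) × (0.3 - 2)/(-1 - 2) × (0.3 - 3)/(-1 - 3) = -0.040163
L_1(0.3) = (0.3 - (-1))/(0 - (-1)) × (0.3 - 1)/(0 - 1) × (0.3 - 2)/(0 - 2) × (0.3 - 3)/(0 - 3) = 0.696150
L_2(0.3) = (0.3 - (-1))/(1 - (-1)) × (0.3 - 0)/(1 - 0) × (0.3 - 2)/(1 - 2) × (0.3 - 3)/(1 - 3) = 0.447525
L_3(0.3) = (0.3 - (-1))/(2 - (-1)) × (0.3 - 0)/(2 - 0) × (0.3 - 1)/(2 - 1) × (0.3 - 3)/(2 - 3) = -0.122850
L_4(0.3) = (0.3 - (-1))/(3 - (-1)) × (0.3 - 0)/(3 - 0) × (0.3 - 1)/(3 - 1) × (0.3 - 2)/(3 - 2) = 0.019338

P(0.3) = 25×L_0(0.3) + (-1)×L_1(0.3) + (-11)×L_2(0.3) + (-2)×L_3(0.3) + 2×L_4(0.3)
P(0.3) = -6.338613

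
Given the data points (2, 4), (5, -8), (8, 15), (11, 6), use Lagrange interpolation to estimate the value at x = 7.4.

Lagrange interpolation formula:
P(x) = Σ yᵢ × Lᵢ(x)
where Lᵢ(x) = Π_{j≠i} (x - xⱼ)/(xᵢ - xⱼ)

L_0(7.4) = (7.4 - 5)/(2 - 5) × (7.4 - 8)/(2 - 8) × (7.4 - 11)/(2 - 11) = -0.032000
L_1(7.4) = (7.4 - 2)/(5 - 2) × (7.4 - 8)/(5 - 8) × (7.4 - 11)/(5 - 11) = 0.216000
L_2(7.4) = (7.4 - 2)/(8 - 2) × (7.4 - 5)/(8 - 5) × (7.4 - 11)/(8 - 11) = 0.864000
L_3(7.4) = (7.4 - 2)/(11 - 2) × (7.4 - 5)/(11 - 5) × (7.4 - 8)/(11 - 8) = -0.048000

P(7.4) = 4×L_0(7.4) + (-8)×L_1(7.4) + 15×L_2(7.4) + 6×L_3(7.4)
P(7.4) = 10.816000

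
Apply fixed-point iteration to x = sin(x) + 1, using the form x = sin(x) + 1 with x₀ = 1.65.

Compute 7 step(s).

Equation: x = sin(x) + 1
Fixed-point form: x = sin(x) + 1
x₀ = 1.65

x_1 = g(1.650000) = 1.996865
x_2 = g(1.996865) = 1.910598
x_3 = g(1.910598) = 1.942821
x_4 = g(1.942821) = 1.931593
x_5 = g(1.931593) = 1.935616
x_6 = g(1.935616) = 1.934188
x_7 = g(1.934188) = 1.934697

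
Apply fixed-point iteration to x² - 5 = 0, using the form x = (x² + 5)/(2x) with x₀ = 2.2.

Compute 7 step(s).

Equation: x² - 5 = 0
Fixed-point form: x = (x² + 5)/(2x)
x₀ = 2.2

x_1 = g(2.200000) = 2.236364
x_2 = g(2.236364) = 2.236068
x_3 = g(2.236068) = 2.236068
x_4 = g(2.236068) = 2.236068
x_5 = g(2.236068) = 2.236068
x_6 = g(2.236068) = 2.236068
x_7 = g(2.236068) = 2.236068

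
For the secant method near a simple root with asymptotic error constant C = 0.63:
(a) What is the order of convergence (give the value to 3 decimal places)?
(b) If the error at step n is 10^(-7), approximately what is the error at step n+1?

(a) Secant method has superlinear convergence with order φ = (1+√5)/2 ≈ 1.618.
    This means |e_{n+1}| ≈ C|e_n|^1.618.

(b) With |e_n| = 10^(-7) and C = 0.63:
    |e_{n+1}| ≈ 0.63 × (10^(-7))^1.618 = 0.63 × 10^(-11.33)

(a) ≈ 1.618 (golden ratio); (b) |e_{n+1}| ≈ 2.972e-12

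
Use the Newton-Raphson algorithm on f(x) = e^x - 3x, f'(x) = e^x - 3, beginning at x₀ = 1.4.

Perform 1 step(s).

f(x) = e^x - 3x
f'(x) = e^x - 3
x₀ = 1.4

Newton-Raphson formula: x_{n+1} = x_n - f(x_n)/f'(x_n)

Iteration 1:
  f(1.400000) = -0.144800
  f'(1.400000) = 1.055200
  x_1 = 1.400000 - (-0.144800)/1.055200 = 1.537225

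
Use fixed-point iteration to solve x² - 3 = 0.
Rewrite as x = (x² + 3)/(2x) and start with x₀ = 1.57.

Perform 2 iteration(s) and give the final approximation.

Equation: x² - 3 = 0
Fixed-point form: x = (x² + 3)/(2x)
x₀ = 1.57

x_1 = g(1.570000) = 1.740414
x_2 = g(1.740414) = 1.732071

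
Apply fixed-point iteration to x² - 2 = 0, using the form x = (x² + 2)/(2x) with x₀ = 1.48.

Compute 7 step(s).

Equation: x² - 2 = 0
Fixed-point form: x = (x² + 2)/(2x)
x₀ = 1.48

x_1 = g(1.480000) = 1.415676
x_2 = g(1.415676) = 1.414214
x_3 = g(1.414214) = 1.414214
x_4 = g(1.414214) = 1.414214
x_5 = g(1.414214) = 1.414214
x_6 = g(1.414214) = 1.414214
x_7 = g(1.414214) = 1.414214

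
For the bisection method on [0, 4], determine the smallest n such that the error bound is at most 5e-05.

We need (b-a)/2^n ≤ 5e-05
(4 - 0)/2^n ≤ 5e-05
4/2^n ≤ 5e-05
2^n ≥ 80000
n ≥ log₂(80000) = 16.29
n ≥ 17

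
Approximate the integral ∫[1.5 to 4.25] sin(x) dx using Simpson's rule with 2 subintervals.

f(x) = sin(x)
a = 1.5, b = 4.25, n = 2
h = (b - a)/n = 1.375000

Simpson's rule: (h/3)[f(x₀) + 4f(x₁) + 2f(x₂) + ... + f(xₙ)]

x_0 = 1.5000, f(x_0) = 0.997495, coefficient = 1
x_1 = 2.8750, f(x_1) = 0.263446, coefficient = 4
x_2 = 4.2500, f(x_2) = -0.894989, coefficient = 1

I ≈ (1.375000/3) × 1.156290 = 0.529966
Exact value: 0.516825
Error: 0.013141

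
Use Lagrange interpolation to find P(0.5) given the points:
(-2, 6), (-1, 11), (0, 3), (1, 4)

Lagrange interpolation formula:
P(x) = Σ yᵢ × Lᵢ(x)
where Lᵢ(x) = Π_{j≠i} (x - xⱼ)/(xᵢ - xⱼ)

L_0(0.5) = (0.5 - (-1))/(-2 - (-1)) × (0.5 - 0)/(-2 - 0) × (0.5 - 1)/(-2 - 1) = 0.062500
L_1(0.5) = (0.5 - (-2))/(-1 - (-2)) × (0.5 - 0)/(-1 - 0) × (0.5 - 1)/(-1 - 1) = -0.312500
L_2(0.5) = (0.5 - (-2))/(0 - (-2)) × (0.5 - (-1))/(0 - (-1)) × (0.5 - 1)/(0 - 1) = 0.937500
L_3(0.5) = (0.5 - (-2))/(1 - (-2)) × (0.5 - (-1))/(1 - (-1)) × (0.5 - 0)/(1 - 0) = 0.312500

P(0.5) = 6×L_0(0.5) + 11×L_1(0.5) + 3×L_2(0.5) + 4×L_3(0.5)
P(0.5) = 1.000000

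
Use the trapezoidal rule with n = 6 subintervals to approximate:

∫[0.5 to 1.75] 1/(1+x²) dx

f(x) = 1/(1+x²)
a = 0.5, b = 1.75, n = 6
h = (b - a)/n = 0.208333

Trapezoidal rule: (h/2)[f(x₀) + 2f(x₁) + 2f(x₂) + ... + f(xₙ)]

x_0 = 0.5000, f(x_0) = 0.800000, coefficient = 1
x_1 = 0.7083, f(x_1) = 0.665896, coefficient = 2
x_2 = 0.9167, f(x_2) = 0.543396, coefficient = 2
x_3 = 1.1250, f(x_3) = 0.441379, coefficient = 2
x_4 = 1.3333, f(x_4) = 0.360000, coefficient = 2
x_5 = 1.5417, f(x_5) = 0.296144, coefficient = 2
x_6 = 1.7500, f(x_6) = 0.246154, coefficient = 1

I ≈ (0.208333/2) × 5.659785 = 0.589561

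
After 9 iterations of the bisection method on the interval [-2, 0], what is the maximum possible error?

Bisection error bound: |error| ≤ (b-a)/2^n
|error| ≤ (0 - (-2))/2^9 = 2/2^9
|error| ≤ 0.0039062500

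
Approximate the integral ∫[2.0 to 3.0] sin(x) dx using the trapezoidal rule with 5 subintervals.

f(x) = sin(x)
a = 2.0, b = 3.0, n = 5
h = (b - a)/n = 0.200000

Trapezoidal rule: (h/2)[f(x₀) + 2f(x₁) + 2f(x₂) + ... + f(xₙ)]

x_0 = 2.0000, f(x_0) = 0.909297, coefficient = 1
x_1 = 2.2000, f(x_1) = 0.808496, coefficient = 2
x_2 = 2.4000, f(x_2) = 0.675463, coefficient = 2
x_3 = 2.6000, f(x_3) = 0.515501, coefficient = 2
x_4 = 2.8000, f(x_4) = 0.334988, coefficient = 2
x_5 = 3.0000, f(x_5) = 0.141120, coefficient = 1

I ≈ (0.200000/2) × 5.719316 = 0.571932
Exact value: 0.573846
Error: 0.001914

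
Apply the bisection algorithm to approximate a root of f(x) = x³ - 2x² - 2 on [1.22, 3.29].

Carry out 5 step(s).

f(x) = x³ - 2x² - 2
Initial interval: [1.22, 3.29]

Iteration 1:
  c_1 = (1.220000 + 3.290000)/2 = 2.255000
  f(c_1) = f(2.255000) = -0.703319
  f(a) × f(c) ≥ 0, new interval: [2.255000, 3.290000]
Iteration 2:
  c_2 = (2.255000 + 3.290000)/2 = 2.772500
  f(c_2) = f(2.772500) = 3.938019
  f(a) × f(c) < 0, new interval: [2.255000, 2.772500]
Iteration 3:
  c_3 = (2.255000 + 2.772500)/2 = 2.513750
  f(c_3) = f(2.513750) = 1.246355
  f(a) × f(c) < 0, new interval: [2.255000, 2.513750]
Iteration 4:
  c_4 = (2.255000 + 2.513750)/2 = 2.384375
  f(c_4) = f(2.384375) = 0.185266
  f(a) × f(c) < 0, new interval: [2.255000, 2.384375]
Iteration 5:
  c_5 = (2.255000 + 2.384375)/2 = 2.319687
  f(c_5) = f(2.319687) = -0.279778
  f(a) × f(c) ≥ 0, new interval: [2.319687, 2.384375]

After 5 iteration(s), the approximation is c_5 = 2.319687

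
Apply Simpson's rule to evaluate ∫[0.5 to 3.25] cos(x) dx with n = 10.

f(x) = cos(x)
a = 0.5, b = 3.25, n = 10
h = (b - a)/n = 0.275000

Simpson's rule: (h/3)[f(x₀) + 4f(x₁) + 2f(x₂) + ... + f(xₙ)]

x_0 = 0.5000, f(x_0) = 0.877583, coefficient = 1
x_1 = 0.7750, f(x_1) = 0.714421, coefficient = 4
x_2 = 1.0500, f(x_2) = 0.497571, coefficient = 2
x_3 = 1.3250, f(x_3) = 0.243329, coefficient = 4
x_4 = 1.6000, f(x_4) = -0.029200, coefficient = 2
x_5 = 1.8750, f(x_5) = -0.299534, coefficient = 4
x_6 = 2.1500, f(x_6) = -0.547358, coefficient = 2
x_7 = 2.4250, f(x_7) = -0.754048, coefficient = 4
x_8 = 2.7000, f(x_8) = -0.904072, coefficient = 2
x_9 = 2.9750, f(x_9) = -0.986156, coefficient = 4
x_10 = 3.2500, f(x_10) = -0.994130, coefficient = 1

I ≈ (0.275000/3) × -6.410613 = -0.587640
Exact value: -0.587621
Error: 0.000019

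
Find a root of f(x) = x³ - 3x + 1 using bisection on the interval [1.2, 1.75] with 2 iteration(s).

f(x) = x³ - 3x + 1
Initial interval: [1.2, 1.75]

Iteration 1:
  c_1 = (1.200000 + 1.750000)/2 = 1.475000
  f(c_1) = f(1.475000) = -0.215953
  f(a) × f(c) ≥ 0, new interval: [1.475000, 1.750000]
Iteration 2:
  c_2 = (1.475000 + 1.750000)/2 = 1.612500
  f(c_2) = f(1.612500) = 0.355252
  f(a) × f(c) < 0, new interval: [1.475000, 1.612500]

After 2 iteration(s), the approximation is c_2 = 1.612500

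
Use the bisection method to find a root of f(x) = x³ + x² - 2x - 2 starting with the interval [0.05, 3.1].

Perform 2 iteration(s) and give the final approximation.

f(x) = x³ + x² - 2x - 2
Initial interval: [0.05, 3.1]

Iteration 1:
  c_1 = (0.050000 + 3.100000)/2 = 1.575000
  f(c_1) = f(1.575000) = 1.237609
  f(a) × f(c) < 0, new interval: [0.050000, 1.575000]
Iteration 2:
  c_2 = (0.050000 + 1.575000)/2 = 0.812500
  f(c_2) = f(0.812500) = -2.428467
  f(a) × f(c) ≥ 0, new interval: [0.812500, 1.575000]

After 2 iteration(s), the approximation is c_2 = 0.812500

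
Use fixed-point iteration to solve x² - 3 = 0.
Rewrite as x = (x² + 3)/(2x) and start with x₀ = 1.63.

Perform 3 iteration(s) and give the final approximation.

Equation: x² - 3 = 0
Fixed-point form: x = (x² + 3)/(2x)
x₀ = 1.63

x_1 = g(1.630000) = 1.735245
x_2 = g(1.735245) = 1.732054
x_3 = g(1.732054) = 1.732051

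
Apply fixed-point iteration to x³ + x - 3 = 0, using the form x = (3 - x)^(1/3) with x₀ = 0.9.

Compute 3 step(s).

Equation: x³ + x - 3 = 0
Fixed-point form: x = (3 - x)^(1/3)
x₀ = 0.9

x_1 = g(0.900000) = 1.280579
x_2 = g(1.280579) = 1.198011
x_3 = g(1.198011) = 1.216888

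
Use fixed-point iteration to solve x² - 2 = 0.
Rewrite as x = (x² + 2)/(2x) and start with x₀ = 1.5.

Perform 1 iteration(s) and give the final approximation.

Equation: x² - 2 = 0
Fixed-point form: x = (x² + 2)/(2x)
x₀ = 1.5

x_1 = g(1.500000) = 1.416667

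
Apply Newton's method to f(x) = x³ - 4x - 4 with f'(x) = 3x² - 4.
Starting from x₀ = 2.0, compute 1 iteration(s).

f(x) = x³ - 4x - 4
f'(x) = 3x² - 4
x₀ = 2.0

Newton-Raphson formula: x_{n+1} = x_n - f(x_n)/f'(x_n)

Iteration 1:
  f(2.000000) = -4.000000
  f'(2.000000) = 8.000000
  x_1 = 2.000000 - (-4.000000)/8.000000 = 2.500000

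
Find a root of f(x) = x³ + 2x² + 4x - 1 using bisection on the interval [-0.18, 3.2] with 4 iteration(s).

f(x) = x³ + 2x² + 4x - 1
Initial interval: [-0.18, 3.2]

Iteration 1:
  c_1 = (-0.180000 + 3.200000)/2 = 1.510000
  f(c_1) = f(1.510000) = 13.043151
  f(a) × f(c) < 0, new interval: [-0.180000, 1.510000]
Iteration 2:
  c_2 = (-0.180000 + 1.510000)/2 = 0.665000
  f(c_2) = f(0.665000) = 2.838530
  f(a) × f(c) < 0, new interval: [-0.180000, 0.665000]
Iteration 3:
  c_3 = (-0.180000 + 0.665000)/2 = 0.242500
  f(c_3) = f(0.242500) = 0.101873
  f(a) × f(c) < 0, new interval: [-0.180000, 0.242500]
Iteration 4:
  c_4 = (-0.180000 + 0.242500)/2 = 0.031250
  f(c_4) = f(0.031250) = -0.873016
  f(a) × f(c) ≥ 0, new interval: [0.031250, 0.242500]

After 4 iteration(s), the approximation is c_4 = 0.031250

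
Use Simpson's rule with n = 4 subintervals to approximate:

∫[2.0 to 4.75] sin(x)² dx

f(x) = sin(x)²
a = 2.0, b = 4.75, n = 4
h = (b - a)/n = 0.687500

Simpson's rule: (h/3)[f(x₀) + 4f(x₁) + 2f(x₂) + ... + f(xₙ)]

x_0 = 2.0000, f(x_0) = 0.826822, coefficient = 1
x_1 = 2.6875, f(x_1) = 0.192411, coefficient = 4
x_2 = 3.3750, f(x_2) = 0.053497, coefficient = 2
x_3 = 4.0625, f(x_3) = 0.633856, coefficient = 4
x_4 = 4.7500, f(x_4) = 0.998586, coefficient = 1

I ≈ (0.687500/3) × 5.237472 = 1.200254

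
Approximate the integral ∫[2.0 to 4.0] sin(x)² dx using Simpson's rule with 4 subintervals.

f(x) = sin(x)²
a = 2.0, b = 4.0, n = 4
h = (b - a)/n = 0.500000

Simpson's rule: (h/3)[f(x₀) + 4f(x₁) + 2f(x₂) + ... + f(xₙ)]

x_0 = 2.0000, f(x_0) = 0.826822, coefficient = 1
x_1 = 2.5000, f(x_1) = 0.358169, coefficient = 4
x_2 = 3.0000, f(x_2) = 0.019915, coefficient = 2
x_3 = 3.5000, f(x_3) = 0.123049, coefficient = 4
x_4 = 4.0000, f(x_4) = 0.572750, coefficient = 1

I ≈ (0.500000/3) × 3.364273 = 0.560712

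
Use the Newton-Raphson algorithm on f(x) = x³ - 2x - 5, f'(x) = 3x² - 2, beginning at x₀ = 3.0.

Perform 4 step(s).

f(x) = x³ - 2x - 5
f'(x) = 3x² - 2
x₀ = 3.0

Newton-Raphson formula: x_{n+1} = x_n - f(x_n)/f'(x_n)

Iteration 1:
  f(3.000000) = 16.000000
  f'(3.000000) = 25.000000
  x_1 = 3.000000 - 16.000000/25.000000 = 2.360000
Iteration 2:
  f(2.360000) = 3.424256
  f'(2.360000) = 14.708800
  x_2 = 2.360000 - 3.424256/14.708800 = 2.127197
Iteration 3:
  f(2.127197) = 0.371100
  f'(2.127197) = 11.574898
  x_3 = 2.127197 - 0.371100/11.574898 = 2.095136
Iteration 4:
  f(2.095136) = 0.006527
  f'(2.095136) = 11.168785
  x_4 = 2.095136 - 0.006527/11.168785 = 2.094552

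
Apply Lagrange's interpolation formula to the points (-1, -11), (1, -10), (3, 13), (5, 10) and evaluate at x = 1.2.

Lagrange interpolation formula:
P(x) = Σ yᵢ × Lᵢ(x)
where Lᵢ(x) = Π_{j≠i} (x - xⱼ)/(xᵢ - xⱼ)

L_0(1.2) = (1.2 - 1)/(-1 - 1) × (1.2 - 3)/(-1 - 3) × (1.2 - 5)/(-1 - 5) = -0.028500
L_1(1.2) = (1.2 - (-1))/(1 - (-1)) × (1.2 - 3)/(1 - 3) × (1.2 - 5)/(1 - 5) = 0.940500
L_2(1.2) = (1.2 - (-1))/(3 - (-1)) × (1.2 - 1)/(3 - 1) × (1.2 - 5)/(3 - 5) = 0.104500
L_3(1.2) = (1.2 - (-1))/(5 - (-1)) × (1.2 - 1)/(5 - 1) × (1.2 - 3)/(5 - 3) = -0.016500

P(1.2) = (-11)×L_0(1.2) + (-10)×L_1(1.2) + 13×L_2(1.2) + 10×L_3(1.2)
P(1.2) = -7.898000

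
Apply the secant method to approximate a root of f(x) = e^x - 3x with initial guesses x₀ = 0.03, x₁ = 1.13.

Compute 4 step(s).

f(x) = e^x - 3x
x₀ = 0.03, x₁ = 1.13

Secant formula: x_{n+1} = x_n - f(x_n)(x_n - x_{n-1})/(f(x_n) - f(x_{n-1}))

Iteration 1:
  f(0.030000) = 0.940455
  f(1.130000) = -0.294343
  x_2 = 1.130000 - (-0.294343)×(1.130000 - 0.030000)/(-0.294343 - 0.940455)
       = 0.867789
Iteration 2:
  f(1.130000) = -0.294343
  f(0.867789) = -0.221728
  x_3 = 0.867789 - (-0.221728)×(0.867789 - 1.130000)/(-0.221728 - (-0.294343))
       = 0.067144
Iteration 3:
  f(0.867789) = -0.221728
  f(0.067144) = 0.868017
  x_4 = 0.067144 - 0.868017×(0.067144 - 0.867789)/(0.868017 - (-0.221728))
       = 0.704884
Iteration 4:
  f(0.067144) = 0.868017
  f(0.704884) = -0.091040
  x_5 = 0.704884 - (-0.091040)×(0.704884 - 0.067144)/(-0.091040 - 0.868017)
       = 0.644345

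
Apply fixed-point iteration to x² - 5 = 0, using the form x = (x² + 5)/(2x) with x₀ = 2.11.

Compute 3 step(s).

Equation: x² - 5 = 0
Fixed-point form: x = (x² + 5)/(2x)
x₀ = 2.11

x_1 = g(2.110000) = 2.239834
x_2 = g(2.239834) = 2.236071
x_3 = g(2.236071) = 2.236068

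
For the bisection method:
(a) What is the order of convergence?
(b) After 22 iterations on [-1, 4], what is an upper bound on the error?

(a) Bisection has linear (order 1) convergence; the error is halved each step.

(b) Error bound = (b-a)/2^n = (4 - (-1))/2^{22}
    = 5/2^{22}

(a) 1 (linear); (b) error ≤ 1.19e-06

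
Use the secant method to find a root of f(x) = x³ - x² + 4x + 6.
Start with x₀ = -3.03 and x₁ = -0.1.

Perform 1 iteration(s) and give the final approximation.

f(x) = x³ - x² + 4x + 6
x₀ = -3.03, x₁ = -0.1

Secant formula: x_{n+1} = x_n - f(x_n)(x_n - x_{n-1})/(f(x_n) - f(x_{n-1}))

Iteration 1:
  f(-3.030000) = -43.119027
  f(-0.100000) = 5.589000
  x_2 = -0.100000 - 5.589000×(-0.100000 - (-3.030000))/(5.589000 - (-43.119027))
       = -0.436203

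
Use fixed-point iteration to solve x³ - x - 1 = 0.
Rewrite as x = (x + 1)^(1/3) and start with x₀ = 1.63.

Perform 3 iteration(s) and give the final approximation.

Equation: x³ - x - 1 = 0
Fixed-point form: x = (x + 1)^(1/3)
x₀ = 1.63

x_1 = g(1.630000) = 1.380337
x_2 = g(1.380337) = 1.335200
x_3 = g(1.335200) = 1.326706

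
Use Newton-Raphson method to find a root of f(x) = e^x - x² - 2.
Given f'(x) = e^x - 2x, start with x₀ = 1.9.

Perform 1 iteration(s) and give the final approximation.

f(x) = e^x - x² - 2
f'(x) = e^x - 2x
x₀ = 1.9

Newton-Raphson formula: x_{n+1} = x_n - f(x_n)/f'(x_n)

Iteration 1:
  f(1.900000) = 1.075894
  f'(1.900000) = 2.885894
  x_1 = 1.900000 - 1.075894/2.885894 = 1.527189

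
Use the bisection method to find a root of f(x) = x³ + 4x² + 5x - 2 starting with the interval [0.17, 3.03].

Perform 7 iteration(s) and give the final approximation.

f(x) = x³ + 4x² + 5x - 2
Initial interval: [0.17, 3.03]

Iteration 1:
  c_1 = (0.170000 + 3.030000)/2 = 1.600000
  f(c_1) = f(1.600000) = 20.336000
  f(a) × f(c) < 0, new interval: [0.170000, 1.600000]
Iteration 2:
  c_2 = (0.170000 + 1.600000)/2 = 0.885000
  f(c_2) = f(0.885000) = 6.251054
  f(a) × f(c) < 0, new interval: [0.170000, 0.885000]
Iteration 3:
  c_3 = (0.170000 + 0.885000)/2 = 0.527500
  f(c_3) = f(0.527500) = 1.897305
  f(a) × f(c) < 0, new interval: [0.170000, 0.527500]
Iteration 4:
  c_4 = (0.170000 + 0.527500)/2 = 0.348750
  f(c_4) = f(0.348750) = 0.272674
  f(a) × f(c) < 0, new interval: [0.170000, 0.348750]
Iteration 5:
  c_5 = (0.170000 + 0.348750)/2 = 0.259375
  f(c_5) = f(0.259375) = -0.416574
  f(a) × f(c) ≥ 0, new interval: [0.259375, 0.348750]
Iteration 6:
  c_6 = (0.259375 + 0.348750)/2 = 0.304063
  f(c_6) = f(0.304063) = -0.081760
  f(a) × f(c) ≥ 0, new interval: [0.304063, 0.348750]
Iteration 7:
  c_7 = (0.304063 + 0.348750)/2 = 0.326406
  f(c_7) = f(0.326406) = 0.092971
  f(a) × f(c) < 0, new interval: [0.304063, 0.326406]

After 7 iteration(s), the approximation is c_7 = 0.326406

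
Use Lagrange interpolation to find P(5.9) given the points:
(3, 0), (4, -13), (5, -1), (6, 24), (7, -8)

Lagrange interpolation formula:
P(x) = Σ yᵢ × Lᵢ(x)
where Lᵢ(x) = Π_{j≠i} (x - xⱼ)/(xᵢ - xⱼ)

L_0(5.9) = (5.9 - 4)/(3 - 4) × (5.9 - 5)/(3 - 5) × (5.9 - 6)/(3 - 6) × (5.9 - 7)/(3 - 7) = 0.007837
L_1(5.9) = (5.9 - 3)/(4 - 3) × (5.9 - 5)/(4 - 5) × (5.9 - 6)/(4 - 6) × (5.9 - 7)/(4 - 7) = -0.047850
L_2(5.9) = (5.9 - 3)/(5 - 3) × (5.9 - 4)/(5 - 4) × (5.9 - 6)/(5 - 6) × (5.9 - 7)/(5 - 7) = 0.151525
L_3(5.9) = (5.9 - 3)/(6 - 3) × (5.9 - 4)/(6 - 4) × (5.9 - 5)/(6 - 5) × (5.9 - 7)/(6 - 7) = 0.909150
L_4(5.9) = (5.9 - 3)/(7 - 3) × (5.9 - 4)/(7 - 4) × (5.9 - 5)/(7 - 5) × (5.9 - 6)/(7 - 6) = -0.020662

P(5.9) = 0×L_0(5.9) + (-13)×L_1(5.9) + (-1)×L_2(5.9) + 24×L_3(5.9) + (-8)×L_4(5.9)
P(5.9) = 22.455425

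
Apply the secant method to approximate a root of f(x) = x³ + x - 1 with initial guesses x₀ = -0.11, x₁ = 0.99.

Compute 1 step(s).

f(x) = x³ + x - 1
x₀ = -0.11, x₁ = 0.99

Secant formula: x_{n+1} = x_n - f(x_n)(x_n - x_{n-1})/(f(x_n) - f(x_{n-1}))

Iteration 1:
  f(-0.110000) = -1.111331
  f(0.990000) = 0.960299
  x_2 = 0.990000 - 0.960299×(0.990000 - (-0.110000))/(0.960299 - (-1.111331))
       = 0.480098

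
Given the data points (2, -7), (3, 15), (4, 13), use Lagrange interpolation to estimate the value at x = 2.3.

Lagrange interpolation formula:
P(x) = Σ yᵢ × Lᵢ(x)
where Lᵢ(x) = Π_{j≠i} (x - xⱼ)/(xᵢ - xⱼ)

L_0(2.3) = (2.3 - 3)/(2 - 3) × (2.3 - 4)/(2 - 4) = 0.595000
L_1(2.3) = (2.3 - 2)/(3 - 2) × (2.3 - 4)/(3 - 4) = 0.510000
L_2(2.3) = (2.3 - 2)/(4 - 2) × (2.3 - 3)/(4 - 3) = -0.105000

P(2.3) = (-7)×L_0(2.3) + 15×L_1(2.3) + 13×L_2(2.3)
P(2.3) = 2.120000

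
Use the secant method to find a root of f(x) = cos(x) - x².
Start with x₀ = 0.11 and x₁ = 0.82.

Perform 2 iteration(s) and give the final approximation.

f(x) = cos(x) - x²
x₀ = 0.11, x₁ = 0.82

Secant formula: x_{n+1} = x_n - f(x_n)(x_n - x_{n-1})/(f(x_n) - f(x_{n-1}))

Iteration 1:
  f(0.110000) = 0.981856
  f(0.820000) = 0.009821
  x_2 = 0.820000 - 0.009821×(0.820000 - 0.110000)/(0.009821 - 0.981856)
       = 0.827174
Iteration 2:
  f(0.820000) = 0.009821
  f(0.827174) = -0.007258
  x_3 = 0.827174 - (-0.007258)×(0.827174 - 0.820000)/(-0.007258 - 0.009821)
       = 0.824125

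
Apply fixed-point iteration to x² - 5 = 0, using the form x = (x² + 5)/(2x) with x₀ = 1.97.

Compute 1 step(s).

Equation: x² - 5 = 0
Fixed-point form: x = (x² + 5)/(2x)
x₀ = 1.97

x_1 = g(1.970000) = 2.254036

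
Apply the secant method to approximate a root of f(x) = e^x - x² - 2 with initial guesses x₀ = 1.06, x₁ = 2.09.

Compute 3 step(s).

f(x) = e^x - x² - 2
x₀ = 1.06, x₁ = 2.09

Secant formula: x_{n+1} = x_n - f(x_n)(x_n - x_{n-1})/(f(x_n) - f(x_{n-1}))

Iteration 1:
  f(1.060000) = -0.237229
  f(2.090000) = 1.716815
  x_2 = 2.090000 - 1.716815×(2.090000 - 1.060000)/(1.716815 - (-0.237229))
       = 1.185046
Iteration 2:
  f(2.090000) = 1.716815
  f(1.185046) = -0.133497
  x_3 = 1.185046 - (-0.133497)×(1.185046 - 2.090000)/(-0.133497 - 1.716815)
       = 1.250337
Iteration 3:
  f(1.185046) = -0.133497
  f(1.250337) = -0.071823
  x_4 = 1.250337 - (-0.071823)×(1.250337 - 1.185046)/(-0.071823 - (-0.133497))
       = 1.326373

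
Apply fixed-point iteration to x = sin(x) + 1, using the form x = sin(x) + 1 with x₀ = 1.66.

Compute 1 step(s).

Equation: x = sin(x) + 1
Fixed-point form: x = sin(x) + 1
x₀ = 1.66

x_1 = g(1.660000) = 1.996024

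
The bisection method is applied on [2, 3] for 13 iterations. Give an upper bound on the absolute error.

Bisection error bound: |error| ≤ (b-a)/2^n
|error| ≤ (3 - 2)/2^13 = 1/2^13
|error| ≤ 0.0001220703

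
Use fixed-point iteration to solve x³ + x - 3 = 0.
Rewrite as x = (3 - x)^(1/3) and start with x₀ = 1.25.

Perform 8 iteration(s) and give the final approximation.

Equation: x³ + x - 3 = 0
Fixed-point form: x = (3 - x)^(1/3)
x₀ = 1.25

x_1 = g(1.250000) = 1.205071
x_2 = g(1.205071) = 1.215297
x_3 = g(1.215297) = 1.212985
x_4 = g(1.212985) = 1.213508
x_5 = g(1.213508) = 1.213390
x_6 = g(1.213390) = 1.213417
x_7 = g(1.213417) = 1.213411
x_8 = g(1.213411) = 1.213412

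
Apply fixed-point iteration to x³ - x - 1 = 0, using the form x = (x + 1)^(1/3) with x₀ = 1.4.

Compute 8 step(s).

Equation: x³ - x - 1 = 0
Fixed-point form: x = (x + 1)^(1/3)
x₀ = 1.4

x_1 = g(1.400000) = 1.338866
x_2 = g(1.338866) = 1.327400
x_3 = g(1.327400) = 1.325227
x_4 = g(1.325227) = 1.324815
x_5 = g(1.324815) = 1.324736
x_6 = g(1.324736) = 1.324721
x_7 = g(1.324721) = 1.324719
x_8 = g(1.324719) = 1.324718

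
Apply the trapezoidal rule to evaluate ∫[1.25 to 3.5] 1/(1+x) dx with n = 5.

f(x) = 1/(1+x)
a = 1.25, b = 3.5, n = 5
h = (b - a)/n = 0.450000

Trapezoidal rule: (h/2)[f(x₀) + 2f(x₁) + 2f(x₂) + ... + f(xₙ)]

x_0 = 1.2500, f(x_0) = 0.444444, coefficient = 1
x_1 = 1.7000, f(x_1) = 0.370370, coefficient = 2
x_2 = 2.1500, f(x_2) = 0.317460, coefficient = 2
x_3 = 2.6000, f(x_3) = 0.277778, coefficient = 2
x_4 = 3.0500, f(x_4) = 0.246914, coefficient = 2
x_5 = 3.5000, f(x_5) = 0.222222, coefficient = 1

I ≈ (0.450000/2) × 3.091711 = 0.695635
Exact value: 0.693147
Error: 0.002488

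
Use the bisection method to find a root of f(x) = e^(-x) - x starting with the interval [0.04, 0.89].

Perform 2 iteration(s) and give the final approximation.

f(x) = e^(-x) - x
Initial interval: [0.04, 0.89]

Iteration 1:
  c_1 = (0.040000 + 0.890000)/2 = 0.465000
  f(c_1) = f(0.465000) = 0.163135
  f(a) × f(c) ≥ 0, new interval: [0.465000, 0.890000]
Iteration 2:
  c_2 = (0.465000 + 0.890000)/2 = 0.677500
  f(c_2) = f(0.677500) = -0.169615
  f(a) × f(c) < 0, new interval: [0.465000, 0.677500]

After 2 iteration(s), the approximation is c_2 = 0.677500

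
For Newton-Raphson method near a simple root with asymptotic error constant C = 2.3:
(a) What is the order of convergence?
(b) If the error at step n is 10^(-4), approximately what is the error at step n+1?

(a) Newton-Raphson has quadratic (order 2) convergence near simple roots.
    This means |e_{n+1}| ≈ C|e_n|².

(b) With |e_n| = 10^(-4) and C = 2.3:
    |e_{n+1}| ≈ 2.3 × (10^(-4))² = 2.3 × 10^(-8)

(a) 2 (quadratic); (b) |e_{n+1}| ≈ 2.300e-08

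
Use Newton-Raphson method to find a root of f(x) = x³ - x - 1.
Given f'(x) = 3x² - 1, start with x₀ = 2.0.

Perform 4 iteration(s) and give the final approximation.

f(x) = x³ - x - 1
f'(x) = 3x² - 1
x₀ = 2.0

Newton-Raphson formula: x_{n+1} = x_n - f(x_n)/f'(x_n)

Iteration 1:
  f(2.000000) = 5.000000
  f'(2.000000) = 11.000000
  x_1 = 2.000000 - 5.000000/11.000000 = 1.545455
Iteration 2:
  f(1.545455) = 1.145755
  f'(1.545455) = 6.165289
  x_2 = 1.545455 - 1.145755/6.165289 = 1.359615
Iteration 3:
  f(1.359615) = 0.153705
  f'(1.359615) = 4.545658
  x_3 = 1.359615 - 0.153705/4.545658 = 1.325801
Iteration 4:
  f(1.325801) = 0.004625
  f'(1.325801) = 4.273248
  x_4 = 1.325801 - 0.004625/4.273248 = 1.324719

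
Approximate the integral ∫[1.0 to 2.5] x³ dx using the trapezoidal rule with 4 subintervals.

f(x) = x³
a = 1.0, b = 2.5, n = 4
h = (b - a)/n = 0.375000

Trapezoidal rule: (h/2)[f(x₀) + 2f(x₁) + 2f(x₂) + ... + f(xₙ)]

x_0 = 1.0000, f(x_0) = 1.000000, coefficient = 1
x_1 = 1.3750, f(x_1) = 2.599609, coefficient = 2
x_2 = 1.7500, f(x_2) = 5.359375, coefficient = 2
x_3 = 2.1250, f(x_3) = 9.595703, coefficient = 2
x_4 = 2.5000, f(x_4) = 15.625000, coefficient = 1

I ≈ (0.375000/2) × 51.734375 = 9.700195
Exact value: 9.515625
Error: 0.184570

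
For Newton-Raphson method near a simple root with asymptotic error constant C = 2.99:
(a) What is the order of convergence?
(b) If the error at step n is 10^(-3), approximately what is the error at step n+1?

(a) Newton-Raphson has quadratic (order 2) convergence near simple roots.
    This means |e_{n+1}| ≈ C|e_n|².

(b) With |e_n| = 10^(-3) and C = 2.99:
    |e_{n+1}| ≈ 2.99 × (10^(-3))² = 2.99 × 10^(-6)

(a) 2 (quadratic); (b) |e_{n+1}| ≈ 2.990e-06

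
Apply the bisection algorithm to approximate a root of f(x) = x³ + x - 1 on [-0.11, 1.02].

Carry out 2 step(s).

f(x) = x³ + x - 1
Initial interval: [-0.11, 1.02]

Iteration 1:
  c_1 = (-0.110000 + 1.020000)/2 = 0.455000
  f(c_1) = f(0.455000) = -0.450804
  f(a) × f(c) ≥ 0, new interval: [0.455000, 1.020000]
Iteration 2:
  c_2 = (0.455000 + 1.020000)/2 = 0.737500
  f(c_2) = f(0.737500) = 0.138631
  f(a) × f(c) < 0, new interval: [0.455000, 0.737500]

After 2 iteration(s), the approximation is c_2 = 0.737500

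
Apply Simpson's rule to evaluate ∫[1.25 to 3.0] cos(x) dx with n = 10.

f(x) = cos(x)
a = 1.25, b = 3.0, n = 10
h = (b - a)/n = 0.175000

Simpson's rule: (h/3)[f(x₀) + 4f(x₁) + 2f(x₂) + ... + f(xₙ)]

x_0 = 1.2500, f(x_0) = 0.315322, coefficient = 1
x_1 = 1.4250, f(x_1) = 0.145280, coefficient = 4
x_2 = 1.6000, f(x_2) = -0.029200, coefficient = 2
x_3 = 1.7750, f(x_3) = -0.202787, coefficient = 4
x_4 = 1.9500, f(x_4) = -0.370181, coefficient = 2
x_5 = 2.1250, f(x_5) = -0.526266, coefficient = 4
x_6 = 2.3000, f(x_6) = -0.666276, coefficient = 2
x_7 = 2.4750, f(x_7) = -0.785933, coefficient = 4
x_8 = 2.6500, f(x_8) = -0.881582, coefficient = 2
x_9 = 2.8250, f(x_9) = -0.950302, coefficient = 4
x_10 = 3.0000, f(x_10) = -0.989992, coefficient = 1

I ≈ (0.175000/3) × -13.849180 = -0.807869
Exact value: -0.807865
Error: 0.000004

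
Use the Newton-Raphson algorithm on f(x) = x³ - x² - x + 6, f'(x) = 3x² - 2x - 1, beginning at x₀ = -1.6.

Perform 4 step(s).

f(x) = x³ - x² - x + 6
f'(x) = 3x² - 2x - 1
x₀ = -1.6

Newton-Raphson formula: x_{n+1} = x_n - f(x_n)/f'(x_n)

Iteration 1:
  f(-1.600000) = 0.944000
  f'(-1.600000) = 9.880000
  x_1 = -1.600000 - 0.944000/9.880000 = -1.695547
Iteration 2:
  f(-1.695547) = -0.053821
  f'(-1.695547) = 11.015728
  x_2 = -1.695547 - (-0.053821)/11.015728 = -1.690661
Iteration 3:
  f(-1.690661) = -0.000145
  f'(-1.690661) = 10.956322
  x_3 = -1.690661 - (-0.000145)/10.956322 = -1.690647
Iteration 4:
  f(-1.690647) = 0.000000
  f'(-1.690647) = 10.956161
  x_4 = -1.690647 - 0.000000/10.956161 = -1.690647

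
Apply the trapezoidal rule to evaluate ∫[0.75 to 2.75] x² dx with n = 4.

f(x) = x²
a = 0.75, b = 2.75, n = 4
h = (b - a)/n = 0.500000

Trapezoidal rule: (h/2)[f(x₀) + 2f(x₁) + 2f(x₂) + ... + f(xₙ)]

x_0 = 0.7500, f(x_0) = 0.562500, coefficient = 1
x_1 = 1.2500, f(x_1) = 1.562500, coefficient = 2
x_2 = 1.7500, f(x_2) = 3.062500, coefficient = 2
x_3 = 2.2500, f(x_3) = 5.062500, coefficient = 2
x_4 = 2.7500, f(x_4) = 7.562500, coefficient = 1

I ≈ (0.500000/2) × 27.500000 = 6.875000
Exact value: 6.791667
Error: 0.083333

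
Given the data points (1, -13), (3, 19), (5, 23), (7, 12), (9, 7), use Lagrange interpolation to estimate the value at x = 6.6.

Lagrange interpolation formula:
P(x) = Σ yᵢ × Lᵢ(x)
where Lᵢ(x) = Π_{j≠i} (x - xⱼ)/(xᵢ - xⱼ)

L_0(6.6) = (6.6 - 3)/(1 - 3) × (6.6 - 5)/(1 - 5) × (6.6 - 7)/(1 - 7) × (6.6 - 9)/(1 - 9) = 0.014400
L_1(6.6) = (6.6 - 1)/(3 - 1) × (6.6 - 5)/(3 - 5) × (6.6 - 7)/(3 - 7) × (6.6 - 9)/(3 - 9) = -0.089600
L_2(6.6) = (6.6 - 1)/(5 - 1) × (6.6 - 3)/(5 - 3) × (6.6 - 7)/(5 - 7) × (6.6 - 9)/(5 - 9) = 0.302400
L_3(6.6) = (6.6 - 1)/(7 - 1) × (6.6 - 3)/(7 - 3) × (6.6 - 5)/(7 - 5) × (6.6 - 9)/(7 - 9) = 0.806400
L_4(6.6) = (6.6 - 1)/(9 - 1) × (6.6 - 3)/(9 - 3) × (6.6 - 5)/(9 - 5) × (6.6 - 7)/(9 - 7) = -0.033600

P(6.6) = (-13)×L_0(6.6) + 19×L_1(6.6) + 23×L_2(6.6) + 12×L_3(6.6) + 7×L_4(6.6)
P(6.6) = 14.507200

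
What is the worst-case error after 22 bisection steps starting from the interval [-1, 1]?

Bisection error bound: |error| ≤ (b-a)/2^n
|error| ≤ (1 - (-1))/2^22 = 2/2^22
|error| ≤ 0.0000004768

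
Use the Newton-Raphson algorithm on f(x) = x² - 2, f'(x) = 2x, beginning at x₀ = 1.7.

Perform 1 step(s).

f(x) = x² - 2
f'(x) = 2x
x₀ = 1.7

Newton-Raphson formula: x_{n+1} = x_n - f(x_n)/f'(x_n)

Iteration 1:
  f(1.700000) = 0.890000
  f'(1.700000) = 3.400000
  x_1 = 1.700000 - 0.890000/3.400000 = 1.438235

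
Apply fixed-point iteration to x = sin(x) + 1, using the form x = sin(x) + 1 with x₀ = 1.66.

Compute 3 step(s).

Equation: x = sin(x) + 1
Fixed-point form: x = sin(x) + 1
x₀ = 1.66

x_1 = g(1.660000) = 1.996024
x_2 = g(1.996024) = 1.910945
x_3 = g(1.910945) = 1.942705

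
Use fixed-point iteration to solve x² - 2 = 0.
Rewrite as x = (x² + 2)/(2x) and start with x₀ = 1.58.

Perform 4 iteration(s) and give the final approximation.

Equation: x² - 2 = 0
Fixed-point form: x = (x² + 2)/(2x)
x₀ = 1.58

x_1 = g(1.580000) = 1.422911
x_2 = g(1.422911) = 1.414240
x_3 = g(1.414240) = 1.414214
x_4 = g(1.414214) = 1.414214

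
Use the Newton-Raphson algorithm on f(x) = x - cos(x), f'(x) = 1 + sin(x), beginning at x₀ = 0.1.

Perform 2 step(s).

f(x) = x - cos(x)
f'(x) = 1 + sin(x)
x₀ = 0.1

Newton-Raphson formula: x_{n+1} = x_n - f(x_n)/f'(x_n)

Iteration 1:
  f(0.100000) = -0.895004
  f'(0.100000) = 1.099833
  x_1 = 0.100000 - (-0.895004)/1.099833 = 0.913763
Iteration 2:
  f(0.913763) = 0.302993
  f'(0.913763) = 1.791808
  x_2 = 0.913763 - 0.302993/1.791808 = 0.744664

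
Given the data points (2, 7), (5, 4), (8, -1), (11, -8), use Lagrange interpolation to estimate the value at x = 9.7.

Lagrange interpolation formula:
P(x) = Σ yᵢ × Lᵢ(x)
where Lᵢ(x) = Π_{j≠i} (x - xⱼ)/(xᵢ - xⱼ)

L_0(9.7) = (9.7 - 5)/(2 - 5) × (9.7 - 8)/(2 - 8) × (9.7 - 11)/(2 - 11) = 0.064117
L_1(9.7) = (9.7 - 2)/(5 - 2) × (9.7 - 8)/(5 - 8) × (9.7 - 11)/(5 - 11) = -0.315130
L_2(9.7) = (9.7 - 2)/(8 - 2) × (9.7 - 5)/(8 - 5) × (9.7 - 11)/(8 - 11) = 0.871241
L_3(9.7) = (9.7 - 2)/(11 - 2) × (9.7 - 5)/(11 - 5) × (9.7 - 8)/(11 - 8) = 0.379772

P(9.7) = 7×L_0(9.7) + 4×L_1(9.7) + (-1)×L_2(9.7) + (-8)×L_3(9.7)
P(9.7) = -4.721111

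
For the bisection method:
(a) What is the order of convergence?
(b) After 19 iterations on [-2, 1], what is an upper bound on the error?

(a) Bisection has linear (order 1) convergence; the error is halved each step.

(b) Error bound = (b-a)/2^n = (1 - (-2))/2^{19}
    = 3/2^{19}

(a) 1 (linear); (b) error ≤ 5.72e-06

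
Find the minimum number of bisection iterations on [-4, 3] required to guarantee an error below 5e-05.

We need (b-a)/2^n ≤ 5e-05
(3 - (-4))/2^n ≤ 5e-05
7/2^n ≤ 5e-05
2^n ≥ 140000
n ≥ log₂(140000) = 17.10
n ≥ 18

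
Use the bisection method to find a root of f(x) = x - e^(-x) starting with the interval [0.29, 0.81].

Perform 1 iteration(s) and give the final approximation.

f(x) = x - e^(-x)
Initial interval: [0.29, 0.81]

Iteration 1:
  c_1 = (0.290000 + 0.810000)/2 = 0.550000
  f(c_1) = f(0.550000) = -0.026950
  f(a) × f(c) ≥ 0, new interval: [0.550000, 0.810000]

After 1 iteration(s), the approximation is c_1 = 0.550000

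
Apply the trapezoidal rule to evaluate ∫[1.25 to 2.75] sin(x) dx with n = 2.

f(x) = sin(x)
a = 1.25, b = 2.75, n = 2
h = (b - a)/n = 0.750000

Trapezoidal rule: (h/2)[f(x₀) + 2f(x₁) + 2f(x₂) + ... + f(xₙ)]

x_0 = 1.2500, f(x_0) = 0.948985, coefficient = 1
x_1 = 2.0000, f(x_1) = 0.909297, coefficient = 2
x_2 = 2.7500, f(x_2) = 0.381661, coefficient = 1

I ≈ (0.750000/2) × 3.149240 = 1.180965
Exact value: 1.239625
Error: 0.058660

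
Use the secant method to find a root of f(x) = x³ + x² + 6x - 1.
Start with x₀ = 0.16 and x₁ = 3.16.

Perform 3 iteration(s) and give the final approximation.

f(x) = x³ + x² + 6x - 1
x₀ = 0.16, x₁ = 3.16

Secant formula: x_{n+1} = x_n - f(x_n)(x_n - x_{n-1})/(f(x_n) - f(x_{n-1}))

Iteration 1:
  f(0.160000) = -0.010304
  f(3.160000) = 59.500096
  x_2 = 3.160000 - 59.500096×(3.160000 - 0.160000)/(59.500096 - (-0.010304))
       = 0.160519
Iteration 2:
  f(3.160000) = 59.500096
  f(0.160519) = -0.006981
  x_3 = 0.160519 - (-0.006981)×(0.160519 - 3.160000)/(-0.006981 - 59.500096)
       = 0.160871
Iteration 3:
  f(0.160519) = -0.006981
  f(0.160871) = -0.004729
  x_4 = 0.160871 - (-0.004729)×(0.160871 - 0.160519)/(-0.004729 - (-0.006981))
       = 0.161610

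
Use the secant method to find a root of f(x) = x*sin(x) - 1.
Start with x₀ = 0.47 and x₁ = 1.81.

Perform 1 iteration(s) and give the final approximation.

f(x) = x*sin(x) - 1
x₀ = 0.47, x₁ = 1.81

Secant formula: x_{n+1} = x_n - f(x_n)(x_n - x_{n-1})/(f(x_n) - f(x_{n-1}))

Iteration 1:
  f(0.470000) = -0.787143
  f(1.810000) = 0.758464
  x_2 = 1.810000 - 0.758464×(1.810000 - 0.470000)/(0.758464 - (-0.787143))
       = 1.152432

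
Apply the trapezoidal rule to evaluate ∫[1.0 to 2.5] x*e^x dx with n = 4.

f(x) = x*e^x
a = 1.0, b = 2.5, n = 4
h = (b - a)/n = 0.375000

Trapezoidal rule: (h/2)[f(x₀) + 2f(x₁) + 2f(x₂) + ... + f(xₙ)]

x_0 = 1.0000, f(x_0) = 2.718282, coefficient = 1
x_1 = 1.3750, f(x_1) = 5.438230, coefficient = 2
x_2 = 1.7500, f(x_2) = 10.070555, coefficient = 2
x_3 = 2.1250, f(x_3) = 17.792407, coefficient = 2
x_4 = 2.5000, f(x_4) = 30.456235, coefficient = 1

I ≈ (0.375000/2) × 99.776901 = 18.708169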